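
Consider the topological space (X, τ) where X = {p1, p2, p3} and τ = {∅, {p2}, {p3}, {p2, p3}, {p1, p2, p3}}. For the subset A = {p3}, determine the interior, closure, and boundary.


int(A) = {p3}, cl(A) = {p1, p3}, ∂A = {p1}.

Closed sets in (X, τ) are complements of opens:
  closed(X, τ) = {∅, {p1}, {p1, p2}, {p1, p3}, {p1, p2, p3}}.
int(A) = ⋃ {U ∈ τ : U ⊆ A}. Opens contained in A: ∅, {p3}.
Taking the union of these: int(A) = {p3}.
cl(A) = ⋂ {C closed : A ⊆ C}. Closed sets containing A: {p1, p3}, {p1, p2, p3}.
Intersecting these: cl(A) = {p1, p3}.
∂A = cl(A) ∖ int(A) = {p1, p3} ∖ {p3} = {p1}.


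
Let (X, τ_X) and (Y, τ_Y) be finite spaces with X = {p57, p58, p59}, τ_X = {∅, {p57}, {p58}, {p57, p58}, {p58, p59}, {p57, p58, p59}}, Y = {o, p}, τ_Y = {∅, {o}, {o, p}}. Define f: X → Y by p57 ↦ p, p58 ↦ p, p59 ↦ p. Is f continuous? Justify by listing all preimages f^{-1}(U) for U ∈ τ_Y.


f IS continuous.

Compute f^{-1}(U) for each U ∈ τ_Y:
  U = ∅: f^{-1}(U) = ∅ ∈ τ_X ✓.
  U = {o}: f^{-1}(U) = ∅ ∈ τ_X ✓.
  U = {o, p}: f^{-1}(U) = {p57, p58, p59} ∈ τ_X ✓.
Every preimage lies in τ_X, so f IS continuous.


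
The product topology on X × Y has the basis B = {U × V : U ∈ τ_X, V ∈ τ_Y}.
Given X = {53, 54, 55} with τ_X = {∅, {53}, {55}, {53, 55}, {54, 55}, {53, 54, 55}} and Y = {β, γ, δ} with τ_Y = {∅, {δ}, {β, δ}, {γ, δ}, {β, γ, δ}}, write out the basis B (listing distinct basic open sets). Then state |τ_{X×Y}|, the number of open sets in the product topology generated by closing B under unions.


Basis B = {∅ × ∅, {53} × {δ}, {55} × {δ}, {53} × {β, δ}, {53} × {γ, δ}, {53, 55} × {δ}, {54, 55} × {δ}, {55} × {β, δ}, {55} × {γ, δ}, {53} × {β, γ, δ}, {53, 54, 55} × {δ}, {55} × {β, γ, δ}, {53, 55} × {β, δ}, {53, 55} × {γ, δ}, {54, 55} × {β, δ}, {54, 55} × {γ, δ}, {53, 55} × {β, γ, δ}, {53, 54, 55} × {β, δ}, {53, 54, 55} × {γ, δ}, {54, 55} × {β, γ, δ}, {53, 54, 55} × {β, γ, δ}}; |τ_{X×Y}| = 70.

Enumerate products U × V with U ∈ τ_X, V ∈ τ_Y (deduplicated):
  ∅ × ∅ = {} (∅)
  {53} × {δ} = {(53,δ)}
  {55} × {δ} = {(55,δ)}
  {53} × {β, δ} = {(53,β), (53,δ)}
  {53} × {γ, δ} = {(53,γ), (53,δ)}
  {53, 55} × {δ} = {(53,δ), (55,δ)}
  {54, 55} × {δ} = {(54,δ), (55,δ)}
  {55} × {β, δ} = {(55,β), (55,δ)}
  {55} × {γ, δ} = {(55,γ), (55,δ)}
  {53} × {β, γ, δ} = {(53,β), (53,γ), (53,δ)}
  {53, 54, 55} × {δ} = {(53,δ), (54,δ), (55,δ)}
  {55} × {β, γ, δ} = {(55,β), (55,γ), (55,δ)}
  {53, 55} × {β, δ} = {(53,β), (53,δ), (55,β), (55,δ)}
  {53, 55} × {γ, δ} = {(53,γ), (53,δ), (55,γ), (55,δ)}
  {54, 55} × {β, δ} = {(54,β), (54,δ), (55,β), (55,δ)}
  {54, 55} × {γ, δ} = {(54,γ), (54,δ), (55,γ), (55,δ)}
  {53, 55} × {β, γ, δ} = {(53,β), (53,γ), (53,δ), (55,β), (55,γ), (55,δ)}
  {53, 54, 55} × {β, δ} = {(53,β), (53,δ), (54,β), (54,δ), (55,β), (55,δ)}
  {53, 54, 55} × {γ, δ} = {(53,γ), (53,δ), (54,γ), (54,δ), (55,γ), (55,δ)}
  {54, 55} × {β, γ, δ} = {(54,β), (54,γ), (54,δ), (55,β), (55,γ), (55,δ)}
  {53, 54, 55} × {β, γ, δ} = {(53,β), (53,γ), (53,δ), (54,β), (54,γ), (54,δ), (55,β), (55,γ), (55,δ)}
These 21 distinct sets form the basis B.
Close under arbitrary unions to get τ_{X×Y}; counting gives |τ_{X×Y}| = 70.


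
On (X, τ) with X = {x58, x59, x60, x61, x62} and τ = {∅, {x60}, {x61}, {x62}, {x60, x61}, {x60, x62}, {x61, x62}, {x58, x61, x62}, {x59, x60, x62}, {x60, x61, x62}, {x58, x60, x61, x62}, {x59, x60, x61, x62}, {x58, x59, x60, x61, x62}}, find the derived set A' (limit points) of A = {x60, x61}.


A' = {x58, x59}

For each x ∈ X, list the open sets U ∈ τ with x ∈ U, then check whether U ∩ (A ∖ {x}) ≠ ∅ for every such U.
  x = x58: opens ∋ x are {x58, x61, x62}, {x58, x60, x61, x62}, {x58, x59, x60, x61, x62}; each meets A ∖ {x58}, so x IS a limit point.
  x = x59: opens ∋ x are {x59, x60, x62}, {x59, x60, x61, x62}, {x58, x59, x60, x61, x62}; each meets A ∖ {x59}, so x IS a limit point.
  x = x60: open {x60} ∋ x has {x60} ∩ (A ∖ {x60}) = ∅, so x is NOT a limit point.
  x = x61: open {x61} ∋ x has {x61} ∩ (A ∖ {x61}) = ∅, so x is NOT a limit point.
  x = x62: open {x62} ∋ x has {x62} ∩ (A ∖ {x62}) = ∅, so x is NOT a limit point.
Collecting: A' = {x58, x59}.


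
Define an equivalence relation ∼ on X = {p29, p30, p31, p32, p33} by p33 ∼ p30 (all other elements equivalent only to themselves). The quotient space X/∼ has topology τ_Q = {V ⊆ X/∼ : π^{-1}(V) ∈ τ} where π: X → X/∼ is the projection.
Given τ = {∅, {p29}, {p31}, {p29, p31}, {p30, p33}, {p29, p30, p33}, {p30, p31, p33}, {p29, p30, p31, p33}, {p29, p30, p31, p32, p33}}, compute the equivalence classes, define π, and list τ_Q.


X/∼ = {[p29], [p30=p33], [p31], [p32]}; |τ_Q| = 9.

Equivalence classes: [p29], [p30=p33], [p31], [p32].
Quotient map π: X → X/∼ sends p29 ↦ [p29], p30 ↦ [p30=p33], p31 ↦ [p31], p32 ↦ [p32], p33 ↦ [p30=p33].
For each subset V ⊆ X/∼, compute π^{-1}(V) ⊆ X and check whether π^{-1}(V) ∈ τ. V is open in τ_Q iff π^{-1}(V) ∈ τ.
  V = {}: π^{-1}(V) = ∅ ∈ τ ✓.
  V = {[p29]}: π^{-1}(V) = {p29} ∈ τ ✓.
  V = {[p30=p33]}: π^{-1}(V) = {p30, p33} ∈ τ ✓.
  V = {[p29], [p30=p33]}: π^{-1}(V) = {p29, p30, p33} ∈ τ ✓.
  V = {[p31]}: π^{-1}(V) = {p31} ∈ τ ✓.
  V = {[p29], [p31]}: π^{-1}(V) = {p29, p31} ∈ τ ✓.
  V = {[p30=p33], [p31]}: π^{-1}(V) = {p30, p31, p33} ∈ τ ✓.
  V = {[p29], [p30=p33], [p31]}: π^{-1}(V) = {p29, p30, p31, p33} ∈ τ ✓.
  V = {[p32]}: π^{-1}(V) = {p32} ∉ τ ✗.
  V = {[p29], [p32]}: π^{-1}(V) = {p29, p32} ∉ τ ✗.
  V = {[p30=p33], [p32]}: π^{-1}(V) = {p30, p32, p33} ∉ τ ✗.
  V = {[p29], [p30=p33], [p32]}: π^{-1}(V) = {p29, p30, p32, p33} ∉ τ ✗.
  V = {[p31], [p32]}: π^{-1}(V) = {p31, p32} ∉ τ ✗.
  V = {[p29], [p31], [p32]}: π^{-1}(V) = {p29, p31, p32} ∉ τ ✗.
  V = {[p30=p33], [p31], [p32]}: π^{-1}(V) = {p30, p31, p32, p33} ∉ τ ✗.
  V = {[p29], [p30=p33], [p31], [p32]}: π^{-1}(V) = {p29, p30, p31, p32, p33} ∈ τ ✓.
Open sets in the quotient: τ_Q = {{}, {[p29]}, {[p30=p33]}, {[p29], [p30=p33]}, {[p31]}, {[p29], [p31]}, {[p30=p33], [p31]}, {[p29], [p30=p33], [p31]}, {[p29], [p30=p33], [p31], [p32]}} (9 elements).


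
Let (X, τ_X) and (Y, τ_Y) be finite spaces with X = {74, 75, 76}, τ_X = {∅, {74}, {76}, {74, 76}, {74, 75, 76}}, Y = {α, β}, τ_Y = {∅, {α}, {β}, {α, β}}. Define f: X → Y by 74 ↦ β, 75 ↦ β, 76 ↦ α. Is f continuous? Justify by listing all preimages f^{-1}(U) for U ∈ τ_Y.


f is NOT continuous.

Compute f^{-1}(U) for each U ∈ τ_Y:
  U = ∅: f^{-1}(U) = ∅ ∈ τ_X ✓.
  U = {α}: f^{-1}(U) = {76} ∈ τ_X ✓.
  U = {β}: f^{-1}(U) = {74, 75} ∉ τ_X ✗.
  U = {α, β}: f^{-1}(U) = {74, 75, 76} ∈ τ_X ✓.
Found U = {β} with f^{-1}(U) = {74, 75} not in τ_X. Therefore f is NOT continuous.


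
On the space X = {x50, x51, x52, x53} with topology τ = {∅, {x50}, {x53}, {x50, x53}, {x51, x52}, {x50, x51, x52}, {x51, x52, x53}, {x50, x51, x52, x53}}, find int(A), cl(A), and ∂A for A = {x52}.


int(A) = ∅, cl(A) = {x51, x52}, ∂A = {x51, x52}.

Closed sets in (X, τ) are complements of opens:
  closed(X, τ) = {∅, {x50}, {x53}, {x50, x53}, {x51, x52}, {x50, x51, x52}, {x51, x52, x53}, {x50, x51, x52, x53}}.
int(A) = ⋃ {U ∈ τ : U ⊆ A}. Opens contained in A: ∅.
Taking the union of these: int(A) = ∅.
cl(A) = ⋂ {C closed : A ⊆ C}. Closed sets containing A: {x51, x52}, {x50, x51, x52}, {x51, x52, x53}, {x50, x51, x52, x53}.
Intersecting these: cl(A) = {x51, x52}.
∂A = cl(A) ∖ int(A) = {x51, x52} ∖ ∅ = {x51, x52}.


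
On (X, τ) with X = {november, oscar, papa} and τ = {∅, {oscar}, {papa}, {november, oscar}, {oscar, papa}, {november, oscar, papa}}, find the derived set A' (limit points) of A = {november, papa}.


A' = ∅

For each x ∈ X, list the open sets U ∈ τ with x ∈ U, then check whether U ∩ (A ∖ {x}) ≠ ∅ for every such U.
  x = november: open {november, oscar} ∋ x has {november, oscar} ∩ (A ∖ {november}) = ∅, so x is NOT a limit point.
  x = oscar: open {oscar} ∋ x has {oscar} ∩ (A ∖ {oscar}) = ∅, so x is NOT a limit point.
  x = papa: open {papa} ∋ x has {papa} ∩ (A ∖ {papa}) = ∅, so x is NOT a limit point.
Collecting: A' = ∅.


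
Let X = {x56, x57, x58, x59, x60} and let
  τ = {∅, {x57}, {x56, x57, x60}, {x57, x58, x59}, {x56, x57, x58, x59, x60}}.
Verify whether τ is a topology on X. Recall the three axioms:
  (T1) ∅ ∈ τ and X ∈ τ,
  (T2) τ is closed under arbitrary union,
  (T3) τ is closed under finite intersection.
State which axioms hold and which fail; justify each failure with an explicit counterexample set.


τ IS a topology on X.

Axiom (T1): ∅ ∈ τ? Yes; X ∈ τ? Yes.
Axiom (T2/T3): check pairwise unions and intersections of members of τ.
All pairwise intersections and unions checked — each lies in τ. Therefore τ satisfies (T1), (T2), (T3): it IS a topology on X.


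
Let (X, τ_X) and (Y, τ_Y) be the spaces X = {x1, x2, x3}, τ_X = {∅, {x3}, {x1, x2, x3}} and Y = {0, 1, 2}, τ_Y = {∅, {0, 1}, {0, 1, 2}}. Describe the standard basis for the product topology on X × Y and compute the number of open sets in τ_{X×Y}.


Basis B = {∅ × ∅, {x3} × {0, 1}, {x3} × {0, 1, 2}, {x1, x2, x3} × {0, 1}, {x1, x2, x3} × {0, 1, 2}}; |τ_{X×Y}| = 6.

Enumerate products U × V with U ∈ τ_X, V ∈ τ_Y (deduplicated):
  ∅ × ∅ = {} (∅)
  {x3} × {0, 1} = {(x3,0), (x3,1)}
  {x3} × {0, 1, 2} = {(x3,0), (x3,1), (x3,2)}
  {x1, x2, x3} × {0, 1} = {(x1,0), (x1,1), (x2,0), (x2,1), (x3,0), (x3,1)}
  {x1, x2, x3} × {0, 1, 2} = {(x1,0), (x1,1), (x1,2), (x2,0), (x2,1), (x2,2), (x3,0), (x3,1), (x3,2)}
These 5 distinct sets form the basis B.
Close under arbitrary unions to get τ_{X×Y}; counting gives |τ_{X×Y}| = 6.


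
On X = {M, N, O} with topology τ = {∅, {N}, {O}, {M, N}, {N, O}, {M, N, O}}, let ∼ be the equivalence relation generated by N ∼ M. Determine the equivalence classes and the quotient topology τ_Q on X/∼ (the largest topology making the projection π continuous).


X/∼ = {[M=N], [O]}; |τ_Q| = 4.

Equivalence classes: [M=N], [O].
Quotient map π: X → X/∼ sends M ↦ [M=N], N ↦ [M=N], O ↦ [O].
For each subset V ⊆ X/∼, compute π^{-1}(V) ⊆ X and check whether π^{-1}(V) ∈ τ. V is open in τ_Q iff π^{-1}(V) ∈ τ.
  V = {}: π^{-1}(V) = ∅ ∈ τ ✓.
  V = {[M=N]}: π^{-1}(V) = {M, N} ∈ τ ✓.
  V = {[O]}: π^{-1}(V) = {O} ∈ τ ✓.
  V = {[M=N], [O]}: π^{-1}(V) = {M, N, O} ∈ τ ✓.
Open sets in the quotient: τ_Q = {{}, {[M=N]}, {[O]}, {[M=N], [O]}} (4 elements).


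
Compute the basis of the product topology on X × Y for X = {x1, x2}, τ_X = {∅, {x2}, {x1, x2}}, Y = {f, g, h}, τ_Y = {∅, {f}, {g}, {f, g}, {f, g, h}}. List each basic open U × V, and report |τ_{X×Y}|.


Basis B = {∅ × ∅, {x2} × {f}, {x2} × {g}, {x1, x2} × {f}, {x1, x2} × {g}, {x2} × {f, g}, {x2} × {f, g, h}, {x1, x2} × {f, g}, {x1, x2} × {f, g, h}}; |τ_{X×Y}| = 14.

Enumerate products U × V with U ∈ τ_X, V ∈ τ_Y (deduplicated):
  ∅ × ∅ = {} (∅)
  {x2} × {f} = {(x2,f)}
  {x2} × {g} = {(x2,g)}
  {x1, x2} × {f} = {(x1,f), (x2,f)}
  {x1, x2} × {g} = {(x1,g), (x2,g)}
  {x2} × {f, g} = {(x2,f), (x2,g)}
  {x2} × {f, g, h} = {(x2,f), (x2,g), (x2,h)}
  {x1, x2} × {f, g} = {(x1,f), (x1,g), (x2,f), (x2,g)}
  {x1, x2} × {f, g, h} = {(x1,f), (x1,g), (x1,h), (x2,f), (x2,g), (x2,h)}
These 9 distinct sets form the basis B.
Close under arbitrary unions to get τ_{X×Y}; counting gives |τ_{X×Y}| = 14.


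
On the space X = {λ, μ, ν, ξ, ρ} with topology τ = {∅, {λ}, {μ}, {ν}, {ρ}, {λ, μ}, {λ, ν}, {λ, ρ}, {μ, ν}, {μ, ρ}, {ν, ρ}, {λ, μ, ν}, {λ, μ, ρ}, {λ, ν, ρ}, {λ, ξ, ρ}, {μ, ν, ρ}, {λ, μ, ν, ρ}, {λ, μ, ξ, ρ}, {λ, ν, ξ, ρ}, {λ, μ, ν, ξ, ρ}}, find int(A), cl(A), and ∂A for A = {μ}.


int(A) = {μ}, cl(A) = {μ}, ∂A = ∅.

Closed sets in (X, τ) are complements of opens:
  closed(X, τ) = {∅, {μ}, {ν}, {ξ}, {λ, ξ}, {μ, ν}, {μ, ξ}, {ν, ξ}, {ξ, ρ}, {λ, μ, ξ}, {λ, ν, ξ}, {λ, ξ, ρ}, {μ, ν, ξ}, {μ, ξ, ρ}, {ν, ξ, ρ}, {λ, μ, ν, ξ}, {λ, μ, ξ, ρ}, {λ, ν, ξ, ρ}, {μ, ν, ξ, ρ}, {λ, μ, ν, ξ, ρ}}.
int(A) = ⋃ {U ∈ τ : U ⊆ A}. Opens contained in A: ∅, {μ}.
Taking the union of these: int(A) = {μ}.
cl(A) = ⋂ {C closed : A ⊆ C}. Closed sets containing A: {μ}, {μ, ν}, {μ, ξ}, {λ, μ, ξ}, {μ, ν, ξ}, {μ, ξ, ρ}, {λ, μ, ν, ξ}, {λ, μ, ξ, ρ}, {μ, ν, ξ, ρ}, {λ, μ, ν, ξ, ρ}.
Intersecting these: cl(A) = {μ}.
∂A = cl(A) ∖ int(A) = {μ} ∖ {μ} = ∅.


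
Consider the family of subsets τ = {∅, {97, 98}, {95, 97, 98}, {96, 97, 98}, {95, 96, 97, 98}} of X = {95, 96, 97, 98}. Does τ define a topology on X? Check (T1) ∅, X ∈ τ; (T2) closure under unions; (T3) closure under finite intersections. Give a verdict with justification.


τ IS a topology on X.

Axiom (T1): ∅ ∈ τ? Yes; X ∈ τ? Yes.
Axiom (T2/T3): check pairwise unions and intersections of members of τ.
All pairwise intersections and unions checked — each lies in τ. Therefore τ satisfies (T1), (T2), (T3): it IS a topology on X.


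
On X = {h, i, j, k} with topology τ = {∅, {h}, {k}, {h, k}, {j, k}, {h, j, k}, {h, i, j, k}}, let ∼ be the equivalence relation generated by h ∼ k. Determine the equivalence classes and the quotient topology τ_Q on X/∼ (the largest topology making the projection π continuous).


X/∼ = {[h=k], [i], [j]}; |τ_Q| = 4.

Equivalence classes: [h=k], [i], [j].
Quotient map π: X → X/∼ sends h ↦ [h=k], i ↦ [i], j ↦ [j], k ↦ [h=k].
For each subset V ⊆ X/∼, compute π^{-1}(V) ⊆ X and check whether π^{-1}(V) ∈ τ. V is open in τ_Q iff π^{-1}(V) ∈ τ.
  V = {}: π^{-1}(V) = ∅ ∈ τ ✓.
  V = {[h=k]}: π^{-1}(V) = {h, k} ∈ τ ✓.
  V = {[i]}: π^{-1}(V) = {i} ∉ τ ✗.
  V = {[h=k], [i]}: π^{-1}(V) = {h, i, k} ∉ τ ✗.
  V = {[j]}: π^{-1}(V) = {j} ∉ τ ✗.
  V = {[h=k], [j]}: π^{-1}(V) = {h, j, k} ∈ τ ✓.
  V = {[i], [j]}: π^{-1}(V) = {i, j} ∉ τ ✗.
  V = {[h=k], [i], [j]}: π^{-1}(V) = {h, i, j, k} ∈ τ ✓.
Open sets in the quotient: τ_Q = {{}, {[h=k]}, {[h=k], [j]}, {[h=k], [i], [j]}} (4 elements).


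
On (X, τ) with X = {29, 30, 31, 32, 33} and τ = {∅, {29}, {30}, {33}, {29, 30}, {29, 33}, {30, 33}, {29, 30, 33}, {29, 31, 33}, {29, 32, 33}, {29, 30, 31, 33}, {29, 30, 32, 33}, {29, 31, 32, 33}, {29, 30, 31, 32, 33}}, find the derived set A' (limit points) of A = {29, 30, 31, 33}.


A' = {31, 32}

For each x ∈ X, list the open sets U ∈ τ with x ∈ U, then check whether U ∩ (A ∖ {x}) ≠ ∅ for every such U.
  x = 29: open {29} ∋ x has {29} ∩ (A ∖ {29}) = ∅, so x is NOT a limit point.
  x = 30: open {30} ∋ x has {30} ∩ (A ∖ {30}) = ∅, so x is NOT a limit point.
  x = 31: opens ∋ x are {29, 31, 33}, {29, 30, 31, 33}, {29, 31, 32, 33}, {29, 30, 31, 32, 33}; each meets A ∖ {31}, so x IS a limit point.
  x = 32: opens ∋ x are {29, 32, 33}, {29, 30, 32, 33}, {29, 31, 32, 33}, {29, 30, 31, 32, 33}; each meets A ∖ {32}, so x IS a limit point.
  x = 33: open {33} ∋ x has {33} ∩ (A ∖ {33}) = ∅, so x is NOT a limit point.
Collecting: A' = {31, 32}.


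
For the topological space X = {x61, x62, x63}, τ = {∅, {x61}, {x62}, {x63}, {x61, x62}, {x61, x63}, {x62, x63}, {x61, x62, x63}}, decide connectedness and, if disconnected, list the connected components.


(X, τ) is disconnected; components = [{x61}, {x62}, {x63}].

Find clopen sets (U ∈ τ with X ∖ U ∈ τ):
  U = ∅, X ∖ U = {x61, x62, x63} — both open, so U is clopen.
  U = {x61}, X ∖ U = {x62, x63} — both open, so U is clopen.
  U = {x62}, X ∖ U = {x61, x63} — both open, so U is clopen.
  U = {x63}, X ∖ U = {x61, x62} — both open, so U is clopen.
  U = {x61, x62}, X ∖ U = {x63} — both open, so U is clopen.
  U = {x61, x63}, X ∖ U = {x62} — both open, so U is clopen.
  U = {x62, x63}, X ∖ U = {x61} — both open, so U is clopen.
  U = {x61, x62, x63}, X ∖ U = ∅ — both open, so U is clopen.
Nontrivial clopen(s) exist: e.g. {x62, x63}. So (X, τ) is disconnected.
Compute connected components by grouping points that agree on all clopens:
  component: {x61}
  component: {x62}
  component: {x63}


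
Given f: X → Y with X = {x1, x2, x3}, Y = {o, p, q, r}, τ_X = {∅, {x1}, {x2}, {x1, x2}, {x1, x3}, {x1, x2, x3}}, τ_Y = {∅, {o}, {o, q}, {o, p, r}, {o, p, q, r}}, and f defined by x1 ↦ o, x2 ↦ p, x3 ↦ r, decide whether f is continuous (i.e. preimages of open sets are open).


f IS continuous.

Compute f^{-1}(U) for each U ∈ τ_Y:
  U = ∅: f^{-1}(U) = ∅ ∈ τ_X ✓.
  U = {o}: f^{-1}(U) = {x1} ∈ τ_X ✓.
  U = {o, q}: f^{-1}(U) = {x1} ∈ τ_X ✓.
  U = {o, p, r}: f^{-1}(U) = {x1, x2, x3} ∈ τ_X ✓.
  U = {o, p, q, r}: f^{-1}(U) = {x1, x2, x3} ∈ τ_X ✓.
Every preimage lies in τ_X, so f IS continuous.


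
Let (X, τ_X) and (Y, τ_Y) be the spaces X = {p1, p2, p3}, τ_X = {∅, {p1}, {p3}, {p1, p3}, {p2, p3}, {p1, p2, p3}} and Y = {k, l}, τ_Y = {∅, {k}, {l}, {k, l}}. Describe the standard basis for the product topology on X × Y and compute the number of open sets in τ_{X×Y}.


Basis B = {∅ × ∅, {p1} × {k}, {p1} × {l}, {p3} × {k}, {p3} × {l}, {p1} × {k, l}, {p1, p3} × {k}, {p1, p3} × {l}, {p2, p3} × {k}, {p2, p3} × {l}, {p3} × {k, l}, {p1, p2, p3} × {k}, {p1, p2, p3} × {l}, {p1, p3} × {k, l}, {p2, p3} × {k, l}, {p1, p2, p3} × {k, l}}; |τ_{X×Y}| = 36.

Enumerate products U × V with U ∈ τ_X, V ∈ τ_Y (deduplicated):
  ∅ × ∅ = {} (∅)
  {p1} × {k} = {(p1,k)}
  {p1} × {l} = {(p1,l)}
  {p3} × {k} = {(p3,k)}
  {p3} × {l} = {(p3,l)}
  {p1} × {k, l} = {(p1,k), (p1,l)}
  {p1, p3} × {k} = {(p1,k), (p3,k)}
  {p1, p3} × {l} = {(p1,l), (p3,l)}
  {p2, p3} × {k} = {(p2,k), (p3,k)}
  {p2, p3} × {l} = {(p2,l), (p3,l)}
  {p3} × {k, l} = {(p3,k), (p3,l)}
  {p1, p2, p3} × {k} = {(p1,k), (p2,k), (p3,k)}
  {p1, p2, p3} × {l} = {(p1,l), (p2,l), (p3,l)}
  {p1, p3} × {k, l} = {(p1,k), (p1,l), (p3,k), (p3,l)}
  {p2, p3} × {k, l} = {(p2,k), (p2,l), (p3,k), (p3,l)}
  {p1, p2, p3} × {k, l} = {(p1,k), (p1,l), (p2,k), (p2,l), (p3,k), (p3,l)}
These 16 distinct sets form the basis B.
Close under arbitrary unions to get τ_{X×Y}; counting gives |τ_{X×Y}| = 36.


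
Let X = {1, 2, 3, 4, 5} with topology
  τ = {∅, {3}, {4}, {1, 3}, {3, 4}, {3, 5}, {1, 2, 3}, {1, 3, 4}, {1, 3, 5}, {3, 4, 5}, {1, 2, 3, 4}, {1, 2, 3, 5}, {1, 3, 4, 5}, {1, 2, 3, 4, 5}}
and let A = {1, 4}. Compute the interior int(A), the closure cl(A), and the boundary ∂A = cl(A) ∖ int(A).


int(A) = {4}, cl(A) = {1, 2, 4}, ∂A = {1, 2}.

Closed sets in (X, τ) are complements of opens:
  closed(X, τ) = {∅, {2}, {4}, {5}, {1, 2}, {2, 4}, {2, 5}, {4, 5}, {1, 2, 4}, {1, 2, 5}, {2, 4, 5}, {1, 2, 3, 5}, {1, 2, 4, 5}, {1, 2, 3, 4, 5}}.
int(A) = ⋃ {U ∈ τ : U ⊆ A}. Opens contained in A: ∅, {4}.
Taking the union of these: int(A) = {4}.
cl(A) = ⋂ {C closed : A ⊆ C}. Closed sets containing A: {1, 2, 4}, {1, 2, 4, 5}, {1, 2, 3, 4, 5}.
Intersecting these: cl(A) = {1, 2, 4}.
∂A = cl(A) ∖ int(A) = {1, 2, 4} ∖ {4} = {1, 2}.


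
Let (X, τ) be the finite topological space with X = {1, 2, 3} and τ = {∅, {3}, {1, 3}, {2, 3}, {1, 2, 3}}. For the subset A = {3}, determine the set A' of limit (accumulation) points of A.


A' = {1, 2}

For each x ∈ X, list the open sets U ∈ τ with x ∈ U, then check whether U ∩ (A ∖ {x}) ≠ ∅ for every such U.
  x = 1: opens ∋ x are {1, 3}, {1, 2, 3}; each meets A ∖ {1}, so x IS a limit point.
  x = 2: opens ∋ x are {2, 3}, {1, 2, 3}; each meets A ∖ {2}, so x IS a limit point.
  x = 3: open {3} ∋ x has {3} ∩ (A ∖ {3}) = ∅, so x is NOT a limit point.
Collecting: A' = {1, 2}.


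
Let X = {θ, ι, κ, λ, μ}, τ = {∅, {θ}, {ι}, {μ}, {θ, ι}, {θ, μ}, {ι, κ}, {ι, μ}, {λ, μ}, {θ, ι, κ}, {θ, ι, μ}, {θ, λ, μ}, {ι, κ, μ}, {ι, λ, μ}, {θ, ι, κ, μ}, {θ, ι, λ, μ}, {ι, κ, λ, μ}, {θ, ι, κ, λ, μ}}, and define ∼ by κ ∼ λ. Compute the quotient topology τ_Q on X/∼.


X/∼ = {[θ], [ι], [κ=λ], [μ]}; |τ_Q| = 10.

Equivalence classes: [θ], [ι], [κ=λ], [μ].
Quotient map π: X → X/∼ sends θ ↦ [θ], ι ↦ [ι], κ ↦ [κ=λ], λ ↦ [κ=λ], μ ↦ [μ].
For each subset V ⊆ X/∼, compute π^{-1}(V) ⊆ X and check whether π^{-1}(V) ∈ τ. V is open in τ_Q iff π^{-1}(V) ∈ τ.
  V = {}: π^{-1}(V) = ∅ ∈ τ ✓.
  V = {[θ]}: π^{-1}(V) = {θ} ∈ τ ✓.
  V = {[ι]}: π^{-1}(V) = {ι} ∈ τ ✓.
  V = {[θ], [ι]}: π^{-1}(V) = {θ, ι} ∈ τ ✓.
  V = {[κ=λ]}: π^{-1}(V) = {κ, λ} ∉ τ ✗.
  V = {[θ], [κ=λ]}: π^{-1}(V) = {θ, κ, λ} ∉ τ ✗.
  V = {[ι], [κ=λ]}: π^{-1}(V) = {ι, κ, λ} ∉ τ ✗.
  V = {[θ], [ι], [κ=λ]}: π^{-1}(V) = {θ, ι, κ, λ} ∉ τ ✗.
  V = {[μ]}: π^{-1}(V) = {μ} ∈ τ ✓.
  V = {[θ], [μ]}: π^{-1}(V) = {θ, μ} ∈ τ ✓.
  V = {[ι], [μ]}: π^{-1}(V) = {ι, μ} ∈ τ ✓.
  V = {[θ], [ι], [μ]}: π^{-1}(V) = {θ, ι, μ} ∈ τ ✓.
  V = {[κ=λ], [μ]}: π^{-1}(V) = {κ, λ, μ} ∉ τ ✗.
  V = {[θ], [κ=λ], [μ]}: π^{-1}(V) = {θ, κ, λ, μ} ∉ τ ✗.
  V = {[ι], [κ=λ], [μ]}: π^{-1}(V) = {ι, κ, λ, μ} ∈ τ ✓.
  V = {[θ], [ι], [κ=λ], [μ]}: π^{-1}(V) = {θ, ι, κ, λ, μ} ∈ τ ✓.
Open sets in the quotient: τ_Q = {{}, {[θ]}, {[ι]}, {[θ], [ι]}, {[μ]}, {[θ], [μ]}, {[ι], [μ]}, {[θ], [ι], [μ]}, {[ι], [κ=λ], [μ]}, {[θ], [ι], [κ=λ], [μ]}} (10 elements).


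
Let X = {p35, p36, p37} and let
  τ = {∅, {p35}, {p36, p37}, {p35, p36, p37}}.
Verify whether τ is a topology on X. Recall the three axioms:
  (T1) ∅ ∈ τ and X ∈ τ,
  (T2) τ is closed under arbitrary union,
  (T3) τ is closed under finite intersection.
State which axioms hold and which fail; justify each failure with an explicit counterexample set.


τ IS a topology on X.

Axiom (T1): ∅ ∈ τ? Yes; X ∈ τ? Yes.
Axiom (T2/T3): check pairwise unions and intersections of members of τ.
All pairwise intersections and unions checked — each lies in τ. Therefore τ satisfies (T1), (T2), (T3): it IS a topology on X.


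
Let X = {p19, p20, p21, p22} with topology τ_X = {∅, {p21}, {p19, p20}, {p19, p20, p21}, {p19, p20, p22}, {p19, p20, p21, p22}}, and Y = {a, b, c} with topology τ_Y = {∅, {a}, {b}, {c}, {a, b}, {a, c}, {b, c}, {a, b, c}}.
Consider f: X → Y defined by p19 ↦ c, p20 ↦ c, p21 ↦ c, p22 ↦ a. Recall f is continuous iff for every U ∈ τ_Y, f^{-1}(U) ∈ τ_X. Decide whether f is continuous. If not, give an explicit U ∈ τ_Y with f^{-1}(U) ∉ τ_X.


f is NOT continuous.

Compute f^{-1}(U) for each U ∈ τ_Y:
  U = ∅: f^{-1}(U) = ∅ ∈ τ_X ✓.
  U = {a}: f^{-1}(U) = {p22} ∉ τ_X ✗.
  U = {b}: f^{-1}(U) = ∅ ∈ τ_X ✓.
  U = {c}: f^{-1}(U) = {p19, p20, p21} ∈ τ_X ✓.
  U = {a, b}: f^{-1}(U) = {p22} ∉ τ_X ✗.
  U = {a, c}: f^{-1}(U) = {p19, p20, p21, p22} ∈ τ_X ✓.
  U = {b, c}: f^{-1}(U) = {p19, p20, p21} ∈ τ_X ✓.
  U = {a, b, c}: f^{-1}(U) = {p19, p20, p21, p22} ∈ τ_X ✓.
Found U = {a} with f^{-1}(U) = {p22} not in τ_X. Therefore f is NOT continuous.


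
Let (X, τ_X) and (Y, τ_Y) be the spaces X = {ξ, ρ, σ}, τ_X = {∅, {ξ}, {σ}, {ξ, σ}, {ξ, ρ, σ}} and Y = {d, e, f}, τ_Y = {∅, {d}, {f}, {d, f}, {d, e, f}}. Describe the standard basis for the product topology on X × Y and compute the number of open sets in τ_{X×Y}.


Basis B = {∅ × ∅, {ξ} × {d}, {ξ} × {f}, {σ} × {d}, {σ} × {f}, {ξ} × {d, f}, {ξ, σ} × {d}, {ξ, σ} × {f}, {σ} × {d, f}, {ξ} × {d, e, f}, {ξ, ρ, σ} × {d}, {ξ, ρ, σ} × {f}, {σ} × {d, e, f}, {ξ, σ} × {d, f}, {ξ, σ} × {d, e, f}, {ξ, ρ, σ} × {d, f}, {ξ, ρ, σ} × {d, e, f}}; |τ_{X×Y}| = 48.

Enumerate products U × V with U ∈ τ_X, V ∈ τ_Y (deduplicated):
  ∅ × ∅ = {} (∅)
  {ξ} × {d} = {(ξ,d)}
  {ξ} × {f} = {(ξ,f)}
  {σ} × {d} = {(σ,d)}
  {σ} × {f} = {(σ,f)}
  {ξ} × {d, f} = {(ξ,d), (ξ,f)}
  {ξ, σ} × {d} = {(ξ,d), (σ,d)}
  {ξ, σ} × {f} = {(ξ,f), (σ,f)}
  {σ} × {d, f} = {(σ,d), (σ,f)}
  {ξ} × {d, e, f} = {(ξ,d), (ξ,e), (ξ,f)}
  {ξ, ρ, σ} × {d} = {(ξ,d), (ρ,d), (σ,d)}
  {ξ, ρ, σ} × {f} = {(ξ,f), (ρ,f), (σ,f)}
  {σ} × {d, e, f} = {(σ,d), (σ,e), (σ,f)}
  {ξ, σ} × {d, f} = {(ξ,d), (ξ,f), (σ,d), (σ,f)}
  {ξ, σ} × {d, e, f} = {(ξ,d), (ξ,e), (ξ,f), (σ,d), (σ,e), (σ,f)}
  {ξ, ρ, σ} × {d, f} = {(ξ,d), (ξ,f), (ρ,d), (ρ,f), (σ,d), (σ,f)}
  {ξ, ρ, σ} × {d, e, f} = {(ξ,d), (ξ,e), (ξ,f), (ρ,d), (ρ,e), (ρ,f), (σ,d), (σ,e), (σ,f)}
These 17 distinct sets form the basis B.
Close under arbitrary unions to get τ_{X×Y}; counting gives |τ_{X×Y}| = 48.


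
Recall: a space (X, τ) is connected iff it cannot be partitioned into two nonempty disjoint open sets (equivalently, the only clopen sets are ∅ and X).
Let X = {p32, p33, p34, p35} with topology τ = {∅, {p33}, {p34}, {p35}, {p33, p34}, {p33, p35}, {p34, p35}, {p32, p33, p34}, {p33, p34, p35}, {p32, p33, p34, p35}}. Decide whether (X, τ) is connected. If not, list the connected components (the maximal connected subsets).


(X, τ) is disconnected; components = [{p35}, {p32, p33, p34}].

Find clopen sets (U ∈ τ with X ∖ U ∈ τ):
  U = ∅, X ∖ U = {p32, p33, p34, p35} — both open, so U is clopen.
  U = {p35}, X ∖ U = {p32, p33, p34} — both open, so U is clopen.
  U = {p32, p33, p34}, X ∖ U = {p35} — both open, so U is clopen.
  U = {p32, p33, p34, p35}, X ∖ U = ∅ — both open, so U is clopen.
Nontrivial clopen(s) exist: e.g. {p35}. So (X, τ) is disconnected.
Compute connected components by grouping points that agree on all clopens:
  component: {p35}
  component: {p32, p33, p34}


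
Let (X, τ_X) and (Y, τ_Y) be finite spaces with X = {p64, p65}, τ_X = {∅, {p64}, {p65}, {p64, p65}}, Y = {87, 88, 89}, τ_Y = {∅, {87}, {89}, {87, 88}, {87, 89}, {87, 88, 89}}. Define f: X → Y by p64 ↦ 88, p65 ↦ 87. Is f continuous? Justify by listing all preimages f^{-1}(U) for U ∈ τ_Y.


f IS continuous.

Compute f^{-1}(U) for each U ∈ τ_Y:
  U = ∅: f^{-1}(U) = ∅ ∈ τ_X ✓.
  U = {87}: f^{-1}(U) = {p65} ∈ τ_X ✓.
  U = {89}: f^{-1}(U) = ∅ ∈ τ_X ✓.
  U = {87, 88}: f^{-1}(U) = {p64, p65} ∈ τ_X ✓.
  U = {87, 89}: f^{-1}(U) = {p65} ∈ τ_X ✓.
  U = {87, 88, 89}: f^{-1}(U) = {p64, p65} ∈ τ_X ✓.
Every preimage lies in τ_X, so f IS continuous.


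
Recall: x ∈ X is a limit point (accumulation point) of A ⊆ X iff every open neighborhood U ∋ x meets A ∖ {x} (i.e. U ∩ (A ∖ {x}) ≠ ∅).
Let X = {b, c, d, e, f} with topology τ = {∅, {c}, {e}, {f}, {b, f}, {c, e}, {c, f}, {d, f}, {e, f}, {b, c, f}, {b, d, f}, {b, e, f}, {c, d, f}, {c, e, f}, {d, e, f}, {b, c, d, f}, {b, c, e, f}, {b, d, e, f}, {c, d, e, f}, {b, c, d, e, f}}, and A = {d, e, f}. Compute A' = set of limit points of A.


A' = {b, d}

For each x ∈ X, list the open sets U ∈ τ with x ∈ U, then check whether U ∩ (A ∖ {x}) ≠ ∅ for every such U.
  x = b: opens ∋ x are {b, f}, {b, c, f}, {b, d, f}, {b, e, f}, {b, c, d, f}, {b, c, e, f}, {b, d, e, f}, {b, c, d, e, f}; each meets A ∖ {b}, so x IS a limit point.
  x = c: open {c} ∋ x has {c} ∩ (A ∖ {c}) = ∅, so x is NOT a limit point.
  x = d: opens ∋ x are {d, f}, {b, d, f}, {c, d, f}, {d, e, f}, {b, c, d, f}, {b, d, e, f}, {c, d, e, f}, {b, c, d, e, f}; each meets A ∖ {d}, so x IS a limit point.
  x = e: open {e} ∋ x has {e} ∩ (A ∖ {e}) = ∅, so x is NOT a limit point.
  x = f: open {f} ∋ x has {f} ∩ (A ∖ {f}) = ∅, so x is NOT a limit point.
Collecting: A' = {b, d}.


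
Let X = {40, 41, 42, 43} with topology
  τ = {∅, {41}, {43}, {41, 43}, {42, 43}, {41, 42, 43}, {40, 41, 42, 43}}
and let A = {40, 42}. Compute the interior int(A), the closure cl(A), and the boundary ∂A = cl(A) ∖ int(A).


int(A) = ∅, cl(A) = {40, 42}, ∂A = {40, 42}.

Closed sets in (X, τ) are complements of opens:
  closed(X, τ) = {∅, {40}, {40, 41}, {40, 42}, {40, 41, 42}, {40, 42, 43}, {40, 41, 42, 43}}.
int(A) = ⋃ {U ∈ τ : U ⊆ A}. Opens contained in A: ∅.
Taking the union of these: int(A) = ∅.
cl(A) = ⋂ {C closed : A ⊆ C}. Closed sets containing A: {40, 42}, {40, 41, 42}, {40, 42, 43}, {40, 41, 42, 43}.
Intersecting these: cl(A) = {40, 42}.
∂A = cl(A) ∖ int(A) = {40, 42} ∖ ∅ = {40, 42}.


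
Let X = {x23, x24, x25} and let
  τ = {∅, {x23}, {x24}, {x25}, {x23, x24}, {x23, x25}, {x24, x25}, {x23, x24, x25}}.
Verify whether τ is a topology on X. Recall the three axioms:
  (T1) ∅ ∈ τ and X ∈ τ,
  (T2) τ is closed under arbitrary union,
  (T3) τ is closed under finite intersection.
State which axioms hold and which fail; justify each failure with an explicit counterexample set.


τ IS a topology on X.

Axiom (T1): ∅ ∈ τ? Yes; X ∈ τ? Yes.
Axiom (T2/T3): check pairwise unions and intersections of members of τ.
All pairwise intersections and unions checked — each lies in τ. Therefore τ satisfies (T1), (T2), (T3): it IS a topology on X.


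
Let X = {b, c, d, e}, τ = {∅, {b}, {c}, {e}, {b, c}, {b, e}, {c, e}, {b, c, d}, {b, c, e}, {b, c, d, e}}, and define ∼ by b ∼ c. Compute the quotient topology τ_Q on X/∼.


X/∼ = {[b=c], [d], [e]}; |τ_Q| = 6.

Equivalence classes: [b=c], [d], [e].
Quotient map π: X → X/∼ sends b ↦ [b=c], c ↦ [b=c], d ↦ [d], e ↦ [e].
For each subset V ⊆ X/∼, compute π^{-1}(V) ⊆ X and check whether π^{-1}(V) ∈ τ. V is open in τ_Q iff π^{-1}(V) ∈ τ.
  V = {}: π^{-1}(V) = ∅ ∈ τ ✓.
  V = {[b=c]}: π^{-1}(V) = {b, c} ∈ τ ✓.
  V = {[d]}: π^{-1}(V) = {d} ∉ τ ✗.
  V = {[b=c], [d]}: π^{-1}(V) = {b, c, d} ∈ τ ✓.
  V = {[e]}: π^{-1}(V) = {e} ∈ τ ✓.
  V = {[b=c], [e]}: π^{-1}(V) = {b, c, e} ∈ τ ✓.
  V = {[d], [e]}: π^{-1}(V) = {d, e} ∉ τ ✗.
  V = {[b=c], [d], [e]}: π^{-1}(V) = {b, c, d, e} ∈ τ ✓.
Open sets in the quotient: τ_Q = {{}, {[b=c]}, {[b=c], [d]}, {[e]}, {[b=c], [e]}, {[b=c], [d], [e]}} (6 elements).


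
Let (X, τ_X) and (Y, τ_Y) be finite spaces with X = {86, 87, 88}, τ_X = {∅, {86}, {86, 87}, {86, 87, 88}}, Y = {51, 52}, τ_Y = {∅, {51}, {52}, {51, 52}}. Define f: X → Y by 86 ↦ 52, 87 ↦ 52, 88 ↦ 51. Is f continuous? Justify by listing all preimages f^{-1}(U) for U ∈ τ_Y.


f is NOT continuous.

Compute f^{-1}(U) for each U ∈ τ_Y:
  U = ∅: f^{-1}(U) = ∅ ∈ τ_X ✓.
  U = {51}: f^{-1}(U) = {88} ∉ τ_X ✗.
  U = {52}: f^{-1}(U) = {86, 87} ∈ τ_X ✓.
  U = {51, 52}: f^{-1}(U) = {86, 87, 88} ∈ τ_X ✓.
Found U = {51} with f^{-1}(U) = {88} not in τ_X. Therefore f is NOT continuous.


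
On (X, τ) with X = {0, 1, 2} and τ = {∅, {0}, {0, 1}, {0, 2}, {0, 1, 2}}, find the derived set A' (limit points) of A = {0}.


A' = {1, 2}

For each x ∈ X, list the open sets U ∈ τ with x ∈ U, then check whether U ∩ (A ∖ {x}) ≠ ∅ for every such U.
  x = 0: open {0} ∋ x has {0} ∩ (A ∖ {0}) = ∅, so x is NOT a limit point.
  x = 1: opens ∋ x are {0, 1}, {0, 1, 2}; each meets A ∖ {1}, so x IS a limit point.
  x = 2: opens ∋ x are {0, 2}, {0, 1, 2}; each meets A ∖ {2}, so x IS a limit point.
Collecting: A' = {1, 2}.


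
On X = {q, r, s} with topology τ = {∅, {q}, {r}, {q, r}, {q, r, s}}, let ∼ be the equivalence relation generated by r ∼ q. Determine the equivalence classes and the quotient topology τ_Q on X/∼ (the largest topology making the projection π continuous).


X/∼ = {[q=r], [s]}; |τ_Q| = 3.

Equivalence classes: [q=r], [s].
Quotient map π: X → X/∼ sends q ↦ [q=r], r ↦ [q=r], s ↦ [s].
For each subset V ⊆ X/∼, compute π^{-1}(V) ⊆ X and check whether π^{-1}(V) ∈ τ. V is open in τ_Q iff π^{-1}(V) ∈ τ.
  V = {}: π^{-1}(V) = ∅ ∈ τ ✓.
  V = {[q=r]}: π^{-1}(V) = {q, r} ∈ τ ✓.
  V = {[s]}: π^{-1}(V) = {s} ∉ τ ✗.
  V = {[q=r], [s]}: π^{-1}(V) = {q, r, s} ∈ τ ✓.
Open sets in the quotient: τ_Q = {{}, {[q=r]}, {[q=r], [s]}} (3 elements).


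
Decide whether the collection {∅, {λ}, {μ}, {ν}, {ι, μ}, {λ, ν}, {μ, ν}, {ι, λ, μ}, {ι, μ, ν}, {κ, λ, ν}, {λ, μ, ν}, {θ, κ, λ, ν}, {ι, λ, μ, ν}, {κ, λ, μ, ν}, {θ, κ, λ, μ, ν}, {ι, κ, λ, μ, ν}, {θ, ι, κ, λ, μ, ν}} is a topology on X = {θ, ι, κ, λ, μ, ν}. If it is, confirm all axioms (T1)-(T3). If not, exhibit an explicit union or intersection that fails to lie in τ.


τ is NOT a topology on X.

Axiom (T1): ∅ ∈ τ? Yes; X ∈ τ? Yes.
Axiom (T2/T3): check pairwise unions and intersections of members of τ.
Counterexample for (T2): {λ} ∪ {μ} = {λ, μ} ∉ τ. Therefore τ is NOT a topology.


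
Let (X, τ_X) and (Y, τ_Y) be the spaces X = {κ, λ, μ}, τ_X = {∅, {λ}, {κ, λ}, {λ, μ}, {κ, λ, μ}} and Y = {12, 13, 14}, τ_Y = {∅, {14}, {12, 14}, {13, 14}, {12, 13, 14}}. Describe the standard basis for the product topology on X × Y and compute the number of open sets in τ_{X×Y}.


Basis B = {∅ × ∅, {λ} × {14}, {κ, λ} × {14}, {λ} × {12, 14}, {λ} × {13, 14}, {λ, μ} × {14}, {κ, λ, μ} × {14}, {λ} × {12, 13, 14}, {κ, λ} × {12, 14}, {κ, λ} × {13, 14}, {λ, μ} × {12, 14}, {λ, μ} × {13, 14}, {κ, λ} × {12, 13, 14}, {κ, λ, μ} × {12, 14}, {κ, λ, μ} × {13, 14}, {λ, μ} × {12, 13, 14}, {κ, λ, μ} × {12, 13, 14}}; |τ_{X×Y}| = 48.

Enumerate products U × V with U ∈ τ_X, V ∈ τ_Y (deduplicated):
  ∅ × ∅ = {} (∅)
  {λ} × {14} = {(λ,14)}
  {κ, λ} × {14} = {(κ,14), (λ,14)}
  {λ} × {12, 14} = {(λ,12), (λ,14)}
  {λ} × {13, 14} = {(λ,13), (λ,14)}
  {λ, μ} × {14} = {(λ,14), (μ,14)}
  {κ, λ, μ} × {14} = {(κ,14), (λ,14), (μ,14)}
  {λ} × {12, 13, 14} = {(λ,12), (λ,13), (λ,14)}
  {κ, λ} × {12, 14} = {(κ,12), (κ,14), (λ,12), (λ,14)}
  {κ, λ} × {13, 14} = {(κ,13), (κ,14), (λ,13), (λ,14)}
  {λ, μ} × {12, 14} = {(λ,12), (λ,14), (μ,12), (μ,14)}
  {λ, μ} × {13, 14} = {(λ,13), (λ,14), (μ,13), (μ,14)}
  {κ, λ} × {12, 13, 14} = {(κ,12), (κ,13), (κ,14), (λ,12), (λ,13), (λ,14)}
  {κ, λ, μ} × {12, 14} = {(κ,12), (κ,14), (λ,12), (λ,14), (μ,12), (μ,14)}
  {κ, λ, μ} × {13, 14} = {(κ,13), (κ,14), (λ,13), (λ,14), (μ,13), (μ,14)}
  {λ, μ} × {12, 13, 14} = {(λ,12), (λ,13), (λ,14), (μ,12), (μ,13), (μ,14)}
  {κ, λ, μ} × {12, 13, 14} = {(κ,12), (κ,13), (κ,14), (λ,12), (λ,13), (λ,14), (μ,12), (μ,13), (μ,14)}
These 17 distinct sets form the basis B.
Close under arbitrary unions to get τ_{X×Y}; counting gives |τ_{X×Y}| = 48.


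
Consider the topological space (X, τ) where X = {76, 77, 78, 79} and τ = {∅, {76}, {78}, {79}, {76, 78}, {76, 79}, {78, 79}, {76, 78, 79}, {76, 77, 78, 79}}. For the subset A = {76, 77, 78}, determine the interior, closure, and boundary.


int(A) = {76, 78}, cl(A) = {76, 77, 78}, ∂A = {77}.

Closed sets in (X, τ) are complements of opens:
  closed(X, τ) = {∅, {77}, {76, 77}, {77, 78}, {77, 79}, {76, 77, 78}, {76, 77, 79}, {77, 78, 79}, {76, 77, 78, 79}}.
int(A) = ⋃ {U ∈ τ : U ⊆ A}. Opens contained in A: ∅, {76}, {78}, {76, 78}.
Taking the union of these: int(A) = {76, 78}.
cl(A) = ⋂ {C closed : A ⊆ C}. Closed sets containing A: {76, 77, 78}, {76, 77, 78, 79}.
Intersecting these: cl(A) = {76, 77, 78}.
∂A = cl(A) ∖ int(A) = {76, 77, 78} ∖ {76, 78} = {77}.


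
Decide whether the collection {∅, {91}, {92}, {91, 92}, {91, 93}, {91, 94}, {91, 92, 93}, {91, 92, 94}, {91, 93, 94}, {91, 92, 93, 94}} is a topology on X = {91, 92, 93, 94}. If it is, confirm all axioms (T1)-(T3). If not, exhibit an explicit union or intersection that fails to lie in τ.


τ IS a topology on X.

Axiom (T1): ∅ ∈ τ? Yes; X ∈ τ? Yes.
Axiom (T2/T3): check pairwise unions and intersections of members of τ.
All pairwise intersections and unions checked — each lies in τ. Therefore τ satisfies (T1), (T2), (T3): it IS a topology on X.


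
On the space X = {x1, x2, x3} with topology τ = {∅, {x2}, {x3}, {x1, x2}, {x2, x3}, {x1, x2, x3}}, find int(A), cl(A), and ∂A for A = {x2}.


int(A) = {x2}, cl(A) = {x1, x2}, ∂A = {x1}.

Closed sets in (X, τ) are complements of opens:
  closed(X, τ) = {∅, {x1}, {x3}, {x1, x2}, {x1, x3}, {x1, x2, x3}}.
int(A) = ⋃ {U ∈ τ : U ⊆ A}. Opens contained in A: ∅, {x2}.
Taking the union of these: int(A) = {x2}.
cl(A) = ⋂ {C closed : A ⊆ C}. Closed sets containing A: {x1, x2}, {x1, x2, x3}.
Intersecting these: cl(A) = {x1, x2}.
∂A = cl(A) ∖ int(A) = {x1, x2} ∖ {x2} = {x1}.


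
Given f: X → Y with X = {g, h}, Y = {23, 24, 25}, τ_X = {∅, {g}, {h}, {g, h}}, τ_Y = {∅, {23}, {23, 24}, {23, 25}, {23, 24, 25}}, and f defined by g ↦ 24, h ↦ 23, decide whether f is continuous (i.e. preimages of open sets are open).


f IS continuous.

Compute f^{-1}(U) for each U ∈ τ_Y:
  U = ∅: f^{-1}(U) = ∅ ∈ τ_X ✓.
  U = {23}: f^{-1}(U) = {h} ∈ τ_X ✓.
  U = {23, 24}: f^{-1}(U) = {g, h} ∈ τ_X ✓.
  U = {23, 25}: f^{-1}(U) = {h} ∈ τ_X ✓.
  U = {23, 24, 25}: f^{-1}(U) = {g, h} ∈ τ_X ✓.
Every preimage lies in τ_X, so f IS continuous.


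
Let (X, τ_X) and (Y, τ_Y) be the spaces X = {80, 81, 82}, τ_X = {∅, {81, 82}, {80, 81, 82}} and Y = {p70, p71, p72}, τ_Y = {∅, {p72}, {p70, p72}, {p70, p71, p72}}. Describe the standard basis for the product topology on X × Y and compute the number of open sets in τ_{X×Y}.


Basis B = {∅ × ∅, {81, 82} × {p72}, {80, 81, 82} × {p72}, {81, 82} × {p70, p72}, {80, 81, 82} × {p70, p72}, {81, 82} × {p70, p71, p72}, {80, 81, 82} × {p70, p71, p72}}; |τ_{X×Y}| = 10.

Enumerate products U × V with U ∈ τ_X, V ∈ τ_Y (deduplicated):
  ∅ × ∅ = {} (∅)
  {81, 82} × {p72} = {(81,p72), (82,p72)}
  {80, 81, 82} × {p72} = {(80,p72), (81,p72), (82,p72)}
  {81, 82} × {p70, p72} = {(81,p70), (81,p72), (82,p70), (82,p72)}
  {80, 81, 82} × {p70, p72} = {(80,p70), (80,p72), (81,p70), (81,p72), (82,p70), (82,p72)}
  {81, 82} × {p70, p71, p72} = {(81,p70), (81,p71), (81,p72), (82,p70), (82,p71), (82,p72)}
  {80, 81, 82} × {p70, p71, p72} = {(80,p70), (80,p71), (80,p72), (81,p70), (81,p71), (81,p72), (82,p70), (82,p71), (82,p72)}
These 7 distinct sets form the basis B.
Close under arbitrary unions to get τ_{X×Y}; counting gives |τ_{X×Y}| = 10.


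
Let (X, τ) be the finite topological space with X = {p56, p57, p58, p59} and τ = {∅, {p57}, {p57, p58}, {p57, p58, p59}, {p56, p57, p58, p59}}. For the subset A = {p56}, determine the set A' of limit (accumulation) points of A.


A' = ∅

For each x ∈ X, list the open sets U ∈ τ with x ∈ U, then check whether U ∩ (A ∖ {x}) ≠ ∅ for every such U.
  x = p56: open {p56, p57, p58, p59} ∋ x has {p56, p57, p58, p59} ∩ (A ∖ {p56}) = ∅, so x is NOT a limit point.
  x = p57: open {p57} ∋ x has {p57} ∩ (A ∖ {p57}) = ∅, so x is NOT a limit point.
  x = p58: open {p57, p58} ∋ x has {p57, p58} ∩ (A ∖ {p58}) = ∅, so x is NOT a limit point.
  x = p59: open {p57, p58, p59} ∋ x has {p57, p58, p59} ∩ (A ∖ {p59}) = ∅, so x is NOT a limit point.
Collecting: A' = ∅.


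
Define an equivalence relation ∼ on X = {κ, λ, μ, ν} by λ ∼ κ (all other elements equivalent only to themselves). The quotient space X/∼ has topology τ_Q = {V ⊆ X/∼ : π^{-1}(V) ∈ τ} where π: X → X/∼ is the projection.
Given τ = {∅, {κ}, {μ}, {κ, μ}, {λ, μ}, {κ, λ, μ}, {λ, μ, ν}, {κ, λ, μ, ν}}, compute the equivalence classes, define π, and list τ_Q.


X/∼ = {[κ=λ], [μ], [ν]}; |τ_Q| = 4.

Equivalence classes: [κ=λ], [μ], [ν].
Quotient map π: X → X/∼ sends κ ↦ [κ=λ], λ ↦ [κ=λ], μ ↦ [μ], ν ↦ [ν].
For each subset V ⊆ X/∼, compute π^{-1}(V) ⊆ X and check whether π^{-1}(V) ∈ τ. V is open in τ_Q iff π^{-1}(V) ∈ τ.
  V = {}: π^{-1}(V) = ∅ ∈ τ ✓.
  V = {[κ=λ]}: π^{-1}(V) = {κ, λ} ∉ τ ✗.
  V = {[μ]}: π^{-1}(V) = {μ} ∈ τ ✓.
  V = {[κ=λ], [μ]}: π^{-1}(V) = {κ, λ, μ} ∈ τ ✓.
  V = {[ν]}: π^{-1}(V) = {ν} ∉ τ ✗.
  V = {[κ=λ], [ν]}: π^{-1}(V) = {κ, λ, ν} ∉ τ ✗.
  V = {[μ], [ν]}: π^{-1}(V) = {μ, ν} ∉ τ ✗.
  V = {[κ=λ], [μ], [ν]}: π^{-1}(V) = {κ, λ, μ, ν} ∈ τ ✓.
Open sets in the quotient: τ_Q = {{}, {[μ]}, {[κ=λ], [μ]}, {[κ=λ], [μ], [ν]}} (4 elements).
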